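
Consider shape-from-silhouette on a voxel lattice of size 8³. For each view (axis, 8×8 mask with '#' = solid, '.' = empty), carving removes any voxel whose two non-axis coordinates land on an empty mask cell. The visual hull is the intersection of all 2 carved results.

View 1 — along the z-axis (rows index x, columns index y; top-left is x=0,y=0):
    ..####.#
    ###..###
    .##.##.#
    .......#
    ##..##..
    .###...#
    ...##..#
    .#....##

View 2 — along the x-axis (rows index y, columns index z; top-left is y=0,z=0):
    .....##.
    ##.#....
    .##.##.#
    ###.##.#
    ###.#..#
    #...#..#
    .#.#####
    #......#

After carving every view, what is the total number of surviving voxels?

115 voxels

full grid |V| = 512
step 1: project along z, AND mask (31/64) → |grid| = 248
step 2: project along x, AND mask (32/64) → |grid| = 115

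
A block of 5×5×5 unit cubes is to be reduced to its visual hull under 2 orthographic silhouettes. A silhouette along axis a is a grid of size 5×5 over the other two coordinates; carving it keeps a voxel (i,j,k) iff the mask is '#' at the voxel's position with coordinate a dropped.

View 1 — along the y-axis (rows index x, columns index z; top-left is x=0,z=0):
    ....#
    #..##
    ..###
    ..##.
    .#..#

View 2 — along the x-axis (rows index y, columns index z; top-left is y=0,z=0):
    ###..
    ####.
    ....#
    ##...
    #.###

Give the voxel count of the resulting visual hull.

before carving: 125 voxels (5×5×5)
carve view 1 (along y, XZ-mask fill 11/25): 55 voxels remain
carve view 2 (along x, YZ-mask fill 14/25): 27 voxels remain

|visual hull| = 27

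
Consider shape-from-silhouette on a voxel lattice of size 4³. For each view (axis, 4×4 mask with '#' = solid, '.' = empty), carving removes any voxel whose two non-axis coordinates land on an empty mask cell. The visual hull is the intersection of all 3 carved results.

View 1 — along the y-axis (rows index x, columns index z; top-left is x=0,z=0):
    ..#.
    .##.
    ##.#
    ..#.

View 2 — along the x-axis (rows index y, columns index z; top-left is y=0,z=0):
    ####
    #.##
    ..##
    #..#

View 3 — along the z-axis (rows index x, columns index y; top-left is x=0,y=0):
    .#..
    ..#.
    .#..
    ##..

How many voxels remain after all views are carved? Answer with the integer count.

|visual hull| = 6

before carving: 64 voxels (4×4×4)
after view 1 [y-axis, 7 of 16 cells solid] → remaining = 28
after view 2 [x-axis, 11 of 16 cells solid] → remaining = 18
after view 3 [z-axis, 5 of 16 cells solid] → remaining = 6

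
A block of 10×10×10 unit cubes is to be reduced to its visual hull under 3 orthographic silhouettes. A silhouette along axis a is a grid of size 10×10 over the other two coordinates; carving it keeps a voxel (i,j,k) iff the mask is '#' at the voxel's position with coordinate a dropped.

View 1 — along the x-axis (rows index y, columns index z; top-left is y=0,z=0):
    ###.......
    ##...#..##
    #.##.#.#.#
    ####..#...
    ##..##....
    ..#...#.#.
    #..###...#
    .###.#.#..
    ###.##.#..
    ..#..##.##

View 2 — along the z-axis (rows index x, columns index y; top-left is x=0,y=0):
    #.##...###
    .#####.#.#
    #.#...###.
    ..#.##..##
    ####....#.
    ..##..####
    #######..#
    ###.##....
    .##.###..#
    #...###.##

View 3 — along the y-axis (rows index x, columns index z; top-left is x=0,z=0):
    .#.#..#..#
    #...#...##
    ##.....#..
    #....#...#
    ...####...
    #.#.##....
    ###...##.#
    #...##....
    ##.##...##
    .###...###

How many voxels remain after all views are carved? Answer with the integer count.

125 voxels

start: 10×10×10 = 1000 voxels
V1 x: intersect with YZ mask (47 set) -- 470 left
V2 z: intersect with XY mask (59 set) -- 280 left
V3 y: intersect with XZ mask (43 set) -- 125 left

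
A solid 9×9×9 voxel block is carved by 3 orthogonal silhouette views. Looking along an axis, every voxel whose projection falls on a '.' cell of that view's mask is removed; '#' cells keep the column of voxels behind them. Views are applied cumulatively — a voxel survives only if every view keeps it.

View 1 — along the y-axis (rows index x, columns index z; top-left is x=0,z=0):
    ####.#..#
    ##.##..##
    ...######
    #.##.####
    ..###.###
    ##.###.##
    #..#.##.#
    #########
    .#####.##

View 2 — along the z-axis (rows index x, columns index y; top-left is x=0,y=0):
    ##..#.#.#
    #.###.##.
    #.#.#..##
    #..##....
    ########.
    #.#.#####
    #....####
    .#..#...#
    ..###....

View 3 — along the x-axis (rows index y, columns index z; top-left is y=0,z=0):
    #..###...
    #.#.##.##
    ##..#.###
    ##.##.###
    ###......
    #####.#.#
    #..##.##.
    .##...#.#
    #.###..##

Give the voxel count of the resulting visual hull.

remaining voxels: 157

before carving: 729 voxels (9×9×9)
  1. axis=1 (XZ plane), |mask|=59  ⇒  voxels=531
  2. axis=2 (XY plane), |mask|=45  ⇒  voxels=287
  3. axis=0 (YZ plane), |mask|=48  ⇒  voxels=157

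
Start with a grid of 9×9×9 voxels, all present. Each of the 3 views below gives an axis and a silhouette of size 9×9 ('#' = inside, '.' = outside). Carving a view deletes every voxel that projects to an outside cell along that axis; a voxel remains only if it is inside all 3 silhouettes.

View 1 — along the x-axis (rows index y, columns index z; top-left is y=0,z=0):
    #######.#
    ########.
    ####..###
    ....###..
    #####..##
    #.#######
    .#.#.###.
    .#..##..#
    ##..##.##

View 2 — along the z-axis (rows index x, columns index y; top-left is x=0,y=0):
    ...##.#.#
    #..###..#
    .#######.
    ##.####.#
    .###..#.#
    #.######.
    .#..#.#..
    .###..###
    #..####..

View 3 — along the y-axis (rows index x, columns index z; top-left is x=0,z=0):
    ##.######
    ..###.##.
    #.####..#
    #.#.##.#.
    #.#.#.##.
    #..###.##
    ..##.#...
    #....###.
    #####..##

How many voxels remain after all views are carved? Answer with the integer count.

remaining voxels: 180

initial block: 9^3 = 729
[1] x-view keeps 56 columns → grid now 504
[2] z-view keeps 49 columns → grid now 295
[3] y-view keeps 49 columns → grid now 180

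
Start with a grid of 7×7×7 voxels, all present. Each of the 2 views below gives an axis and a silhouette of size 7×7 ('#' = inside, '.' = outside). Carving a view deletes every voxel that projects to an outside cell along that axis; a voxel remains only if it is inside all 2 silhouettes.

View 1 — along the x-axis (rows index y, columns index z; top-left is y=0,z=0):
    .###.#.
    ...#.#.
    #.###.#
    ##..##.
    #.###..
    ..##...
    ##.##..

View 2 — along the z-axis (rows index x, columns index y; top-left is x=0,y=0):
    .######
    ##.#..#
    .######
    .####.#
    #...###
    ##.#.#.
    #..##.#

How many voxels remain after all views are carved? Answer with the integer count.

|visual hull| = 117

before carving: 343 voxels (7×7×7)
step 1: project along x, AND mask (25/49) → |grid| = 175
step 2: project along z, AND mask (33/49) → |grid| = 117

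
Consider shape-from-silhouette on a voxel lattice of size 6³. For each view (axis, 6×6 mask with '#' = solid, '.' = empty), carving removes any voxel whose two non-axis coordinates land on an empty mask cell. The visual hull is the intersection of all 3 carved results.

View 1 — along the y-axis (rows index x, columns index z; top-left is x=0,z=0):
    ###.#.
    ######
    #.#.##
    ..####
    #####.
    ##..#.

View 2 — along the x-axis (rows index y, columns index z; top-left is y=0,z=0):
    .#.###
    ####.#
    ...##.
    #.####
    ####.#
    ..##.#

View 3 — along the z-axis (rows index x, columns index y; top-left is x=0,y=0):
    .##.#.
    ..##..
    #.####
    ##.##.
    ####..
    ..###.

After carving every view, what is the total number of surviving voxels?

remaining voxels: 57

initial block: 6^3 = 216
[1] y-view keeps 26 columns → grid now 156
[2] x-view keeps 24 columns → grid now 98
[3] z-view keeps 21 columns → grid now 57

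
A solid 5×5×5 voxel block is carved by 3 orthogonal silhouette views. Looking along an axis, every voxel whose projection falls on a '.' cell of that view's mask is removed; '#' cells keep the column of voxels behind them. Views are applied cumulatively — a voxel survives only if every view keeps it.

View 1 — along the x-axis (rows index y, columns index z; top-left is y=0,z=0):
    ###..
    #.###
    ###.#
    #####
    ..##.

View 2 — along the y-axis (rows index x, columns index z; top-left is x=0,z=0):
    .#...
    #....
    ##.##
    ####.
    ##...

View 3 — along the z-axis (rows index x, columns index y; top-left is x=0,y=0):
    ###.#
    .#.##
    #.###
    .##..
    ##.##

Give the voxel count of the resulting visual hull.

start: 5×5×5 = 125 voxels
after view 1 [x-axis, 18 of 25 cells solid] → remaining = 90
after view 2 [y-axis, 12 of 25 cells solid] → remaining = 42
after view 3 [z-axis, 17 of 25 cells solid] → remaining = 25

voxel count = 25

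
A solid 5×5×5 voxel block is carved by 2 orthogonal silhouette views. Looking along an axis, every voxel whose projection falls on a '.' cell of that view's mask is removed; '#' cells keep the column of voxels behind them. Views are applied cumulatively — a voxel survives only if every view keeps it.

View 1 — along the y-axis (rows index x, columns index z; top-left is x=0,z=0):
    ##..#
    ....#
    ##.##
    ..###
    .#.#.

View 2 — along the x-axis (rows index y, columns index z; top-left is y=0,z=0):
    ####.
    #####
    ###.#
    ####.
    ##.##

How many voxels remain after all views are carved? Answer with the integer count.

remaining voxels: 53

before carving: 125 voxels (5×5×5)
step 1: project along y, AND mask (13/25) → |grid| = 65
step 2: project along x, AND mask (21/25) → |grid| = 53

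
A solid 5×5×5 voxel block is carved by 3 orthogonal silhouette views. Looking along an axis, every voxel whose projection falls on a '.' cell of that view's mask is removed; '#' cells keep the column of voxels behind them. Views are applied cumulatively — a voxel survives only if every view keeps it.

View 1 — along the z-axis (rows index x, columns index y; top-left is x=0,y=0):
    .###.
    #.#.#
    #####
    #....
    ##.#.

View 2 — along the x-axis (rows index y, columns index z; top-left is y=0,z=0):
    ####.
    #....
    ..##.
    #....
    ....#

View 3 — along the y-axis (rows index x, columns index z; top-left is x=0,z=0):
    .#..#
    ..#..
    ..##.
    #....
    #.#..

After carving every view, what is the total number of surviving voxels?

full grid |V| = 125
[1] z-view keeps 15 columns → grid now 75
[2] x-view keeps 9 columns → grid now 30
[3] y-view keeps 8 columns → grid now 11

11 voxels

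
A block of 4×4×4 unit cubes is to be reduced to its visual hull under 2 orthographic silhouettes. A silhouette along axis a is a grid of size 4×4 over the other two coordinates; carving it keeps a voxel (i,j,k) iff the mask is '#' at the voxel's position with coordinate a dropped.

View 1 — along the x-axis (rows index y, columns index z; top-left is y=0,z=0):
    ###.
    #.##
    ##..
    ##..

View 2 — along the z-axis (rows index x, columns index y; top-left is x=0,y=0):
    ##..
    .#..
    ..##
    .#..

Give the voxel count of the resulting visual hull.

voxel count = 16

full grid |V| = 64
[1] x-view keeps 10 columns → grid now 40
[2] z-view keeps 6 columns → grid now 16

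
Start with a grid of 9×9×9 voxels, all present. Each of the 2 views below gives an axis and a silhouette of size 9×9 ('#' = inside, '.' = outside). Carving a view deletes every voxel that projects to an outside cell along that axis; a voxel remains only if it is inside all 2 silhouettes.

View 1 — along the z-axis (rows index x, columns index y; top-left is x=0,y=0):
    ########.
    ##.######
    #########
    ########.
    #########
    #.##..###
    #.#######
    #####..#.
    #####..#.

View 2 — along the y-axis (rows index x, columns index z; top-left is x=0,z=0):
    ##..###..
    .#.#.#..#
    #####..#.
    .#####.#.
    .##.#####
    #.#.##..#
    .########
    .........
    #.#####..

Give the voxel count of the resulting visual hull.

remaining voxels: 367

before carving: 729 voxels (9×9×9)
  1. axis=2 (XY plane), |mask|=68  ⇒  voxels=612
  2. axis=1 (XZ plane), |mask|=47  ⇒  voxels=367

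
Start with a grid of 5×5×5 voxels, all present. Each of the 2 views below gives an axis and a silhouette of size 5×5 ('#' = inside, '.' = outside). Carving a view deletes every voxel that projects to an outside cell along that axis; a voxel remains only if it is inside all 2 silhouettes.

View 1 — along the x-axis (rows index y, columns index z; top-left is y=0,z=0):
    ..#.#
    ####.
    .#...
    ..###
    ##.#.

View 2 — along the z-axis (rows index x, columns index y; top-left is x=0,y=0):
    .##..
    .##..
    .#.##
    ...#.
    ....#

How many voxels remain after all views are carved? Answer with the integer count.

start: 5×5×5 = 125 voxels
V1 x: intersect with YZ mask (13 set) -- 65 left
V2 z: intersect with XY mask (9 set) -- 26 left

|visual hull| = 26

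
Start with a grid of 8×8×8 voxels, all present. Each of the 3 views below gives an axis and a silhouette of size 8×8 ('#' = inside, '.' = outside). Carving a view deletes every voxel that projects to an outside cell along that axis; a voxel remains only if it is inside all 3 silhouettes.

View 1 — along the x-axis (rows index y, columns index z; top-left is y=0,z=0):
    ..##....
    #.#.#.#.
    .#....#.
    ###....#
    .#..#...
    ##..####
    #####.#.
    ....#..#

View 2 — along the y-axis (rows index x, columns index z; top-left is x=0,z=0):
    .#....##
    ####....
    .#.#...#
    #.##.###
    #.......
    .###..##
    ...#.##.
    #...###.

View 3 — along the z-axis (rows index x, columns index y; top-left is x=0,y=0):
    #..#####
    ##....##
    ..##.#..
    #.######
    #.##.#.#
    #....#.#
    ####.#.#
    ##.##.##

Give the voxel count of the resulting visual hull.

start: 8×8×8 = 512 voxels
step 1: project along x, AND mask (28/64) → |grid| = 224
step 2: project along y, AND mask (29/64) → |grid| = 98
step 3: project along z, AND mask (40/64) → |grid| = 59

voxel count = 59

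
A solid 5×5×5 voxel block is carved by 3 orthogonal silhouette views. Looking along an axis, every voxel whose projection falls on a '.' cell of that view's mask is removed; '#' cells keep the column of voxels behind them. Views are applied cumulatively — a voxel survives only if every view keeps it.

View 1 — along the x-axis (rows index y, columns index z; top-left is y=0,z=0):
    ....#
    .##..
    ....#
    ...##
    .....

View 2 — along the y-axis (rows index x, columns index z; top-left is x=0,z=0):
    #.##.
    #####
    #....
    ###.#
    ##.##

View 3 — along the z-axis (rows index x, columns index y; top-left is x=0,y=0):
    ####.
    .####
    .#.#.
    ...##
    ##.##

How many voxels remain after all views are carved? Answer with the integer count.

start: 5×5×5 = 125 voxels
after view 1 [x-axis, 6 of 25 cells solid] → remaining = 30
after view 2 [y-axis, 17 of 25 cells solid] → remaining = 18
after view 3 [z-axis, 16 of 25 cells solid] → remaining = 12

|visual hull| = 12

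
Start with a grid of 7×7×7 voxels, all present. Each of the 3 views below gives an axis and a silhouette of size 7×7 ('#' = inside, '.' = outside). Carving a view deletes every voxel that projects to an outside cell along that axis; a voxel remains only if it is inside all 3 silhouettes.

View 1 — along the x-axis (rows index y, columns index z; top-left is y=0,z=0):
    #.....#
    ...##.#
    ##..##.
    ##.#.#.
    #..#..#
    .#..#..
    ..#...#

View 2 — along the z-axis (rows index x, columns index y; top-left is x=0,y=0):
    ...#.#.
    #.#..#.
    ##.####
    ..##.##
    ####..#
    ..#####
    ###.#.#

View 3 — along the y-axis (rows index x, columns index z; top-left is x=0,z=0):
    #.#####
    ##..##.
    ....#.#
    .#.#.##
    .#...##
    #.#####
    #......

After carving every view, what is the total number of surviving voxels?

full grid |V| = 343
after view 1 [x-axis, 20 of 49 cells solid] → remaining = 140
after view 2 [z-axis, 30 of 49 cells solid] → remaining = 86
after view 3 [y-axis, 26 of 49 cells solid] → remaining = 46

remaining voxels: 46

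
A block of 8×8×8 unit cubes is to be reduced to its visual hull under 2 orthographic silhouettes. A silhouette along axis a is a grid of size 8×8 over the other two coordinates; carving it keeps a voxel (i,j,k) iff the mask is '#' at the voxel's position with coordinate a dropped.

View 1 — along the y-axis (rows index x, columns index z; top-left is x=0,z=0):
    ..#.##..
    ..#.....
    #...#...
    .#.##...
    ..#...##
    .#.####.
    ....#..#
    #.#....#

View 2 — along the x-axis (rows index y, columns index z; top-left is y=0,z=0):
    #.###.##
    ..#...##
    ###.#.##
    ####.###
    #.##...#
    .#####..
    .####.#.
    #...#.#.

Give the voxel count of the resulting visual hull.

start: 8×8×8 = 512 voxels
step 1: project along y, AND mask (22/64) → |grid| = 176
step 2: project along x, AND mask (39/64) → |grid| = 112

remaining voxels: 112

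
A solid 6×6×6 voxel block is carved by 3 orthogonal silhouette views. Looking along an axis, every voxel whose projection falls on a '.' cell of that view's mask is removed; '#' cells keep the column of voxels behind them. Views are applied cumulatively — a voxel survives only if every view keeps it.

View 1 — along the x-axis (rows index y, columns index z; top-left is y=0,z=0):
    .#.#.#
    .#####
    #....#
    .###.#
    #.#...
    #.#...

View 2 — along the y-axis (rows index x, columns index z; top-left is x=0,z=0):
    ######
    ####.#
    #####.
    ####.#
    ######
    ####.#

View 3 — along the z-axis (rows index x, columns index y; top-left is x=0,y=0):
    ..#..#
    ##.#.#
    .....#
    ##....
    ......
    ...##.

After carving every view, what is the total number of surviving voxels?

voxel count = 32

full grid |V| = 216
step 1: project along x, AND mask (18/36) → |grid| = 108
step 2: project along y, AND mask (32/36) → |grid| = 101
step 3: project along z, AND mask (11/36) → |grid| = 32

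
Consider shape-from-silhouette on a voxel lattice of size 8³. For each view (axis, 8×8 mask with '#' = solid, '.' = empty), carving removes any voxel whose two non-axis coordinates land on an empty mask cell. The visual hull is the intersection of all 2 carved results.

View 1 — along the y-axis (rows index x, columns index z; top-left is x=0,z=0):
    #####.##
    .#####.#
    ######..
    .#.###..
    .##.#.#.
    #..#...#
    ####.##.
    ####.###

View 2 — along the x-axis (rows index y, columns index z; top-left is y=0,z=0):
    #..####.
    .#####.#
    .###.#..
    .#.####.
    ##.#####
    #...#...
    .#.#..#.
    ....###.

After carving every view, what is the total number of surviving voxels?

before carving: 512 voxels (8×8×8)
step 1: project along y, AND mask (43/64) → |grid| = 344
step 2: project along x, AND mask (35/64) → |grid| = 192

remaining voxels: 192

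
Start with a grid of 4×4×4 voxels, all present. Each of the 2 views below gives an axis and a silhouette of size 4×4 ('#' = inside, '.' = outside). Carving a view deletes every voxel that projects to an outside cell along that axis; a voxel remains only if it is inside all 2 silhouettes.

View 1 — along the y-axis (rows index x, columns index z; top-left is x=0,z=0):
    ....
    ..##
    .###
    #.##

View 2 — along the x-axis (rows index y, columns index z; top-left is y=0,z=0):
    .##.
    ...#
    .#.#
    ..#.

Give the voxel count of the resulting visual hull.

14 voxels

before carving: 64 voxels (4×4×4)
  1. axis=1 (XZ plane), |mask|=8  ⇒  voxels=32
  2. axis=0 (YZ plane), |mask|=6  ⇒  voxels=14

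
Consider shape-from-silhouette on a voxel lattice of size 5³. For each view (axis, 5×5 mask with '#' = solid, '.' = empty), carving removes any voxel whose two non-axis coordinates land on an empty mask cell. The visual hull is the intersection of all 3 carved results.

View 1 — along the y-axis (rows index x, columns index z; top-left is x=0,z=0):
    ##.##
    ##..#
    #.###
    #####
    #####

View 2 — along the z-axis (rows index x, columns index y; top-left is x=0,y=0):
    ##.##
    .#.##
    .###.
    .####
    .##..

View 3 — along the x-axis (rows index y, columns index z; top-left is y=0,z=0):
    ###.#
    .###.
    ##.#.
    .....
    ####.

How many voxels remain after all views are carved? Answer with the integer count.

voxel count = 31

initial block: 5^3 = 125
carve view 1 (along y, XZ-mask fill 21/25): 105 voxels remain
carve view 2 (along z, XY-mask fill 16/25): 67 voxels remain
carve view 3 (along x, YZ-mask fill 14/25): 31 voxels remain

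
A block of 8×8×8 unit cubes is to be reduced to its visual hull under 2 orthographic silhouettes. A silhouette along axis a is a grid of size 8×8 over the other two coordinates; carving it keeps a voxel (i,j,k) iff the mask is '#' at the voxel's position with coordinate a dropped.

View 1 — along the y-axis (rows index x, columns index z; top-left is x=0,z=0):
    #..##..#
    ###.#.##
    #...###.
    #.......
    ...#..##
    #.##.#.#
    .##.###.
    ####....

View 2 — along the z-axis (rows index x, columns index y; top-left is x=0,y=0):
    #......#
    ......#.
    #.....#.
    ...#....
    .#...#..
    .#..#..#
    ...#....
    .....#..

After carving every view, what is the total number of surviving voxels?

remaining voxels: 53

before carving: 512 voxels (8×8×8)
V1 y: intersect with XZ mask (32 set) -- 256 left
V2 z: intersect with XY mask (13 set) -- 53 left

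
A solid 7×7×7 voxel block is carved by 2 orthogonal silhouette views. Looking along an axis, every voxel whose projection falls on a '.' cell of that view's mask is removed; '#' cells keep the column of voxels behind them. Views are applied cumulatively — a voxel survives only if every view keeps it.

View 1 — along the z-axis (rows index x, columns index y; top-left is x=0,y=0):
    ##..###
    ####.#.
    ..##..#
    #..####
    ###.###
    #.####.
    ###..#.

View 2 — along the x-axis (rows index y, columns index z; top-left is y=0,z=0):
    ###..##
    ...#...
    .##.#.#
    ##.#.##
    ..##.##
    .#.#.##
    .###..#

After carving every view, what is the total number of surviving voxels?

|visual hull| = 130

start: 7×7×7 = 343 voxels
step 1: project along z, AND mask (33/49) → |grid| = 231
step 2: project along x, AND mask (27/49) → |grid| = 130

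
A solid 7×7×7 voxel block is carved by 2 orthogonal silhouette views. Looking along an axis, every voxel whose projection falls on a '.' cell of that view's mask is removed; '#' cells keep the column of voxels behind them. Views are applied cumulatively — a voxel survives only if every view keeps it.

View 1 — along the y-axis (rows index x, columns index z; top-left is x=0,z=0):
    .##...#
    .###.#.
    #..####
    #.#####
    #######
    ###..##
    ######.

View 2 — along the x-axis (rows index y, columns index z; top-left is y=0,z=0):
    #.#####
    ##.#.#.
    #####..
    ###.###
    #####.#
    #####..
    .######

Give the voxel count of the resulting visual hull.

remaining voxels: 194

before carving: 343 voxels (7×7×7)
  1. axis=1 (XZ plane), |mask|=36  ⇒  voxels=252
  2. axis=0 (YZ plane), |mask|=38  ⇒  voxels=194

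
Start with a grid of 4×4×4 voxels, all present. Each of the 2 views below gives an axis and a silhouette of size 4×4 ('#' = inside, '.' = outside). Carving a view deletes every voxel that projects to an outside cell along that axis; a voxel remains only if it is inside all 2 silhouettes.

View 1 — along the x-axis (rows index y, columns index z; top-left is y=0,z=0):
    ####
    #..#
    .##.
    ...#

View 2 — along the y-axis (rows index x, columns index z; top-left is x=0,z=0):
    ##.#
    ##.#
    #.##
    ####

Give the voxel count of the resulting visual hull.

voxel count = 30

start: 4×4×4 = 64 voxels
  1. axis=0 (YZ plane), |mask|=9  ⇒  voxels=36
  2. axis=1 (XZ plane), |mask|=13  ⇒  voxels=30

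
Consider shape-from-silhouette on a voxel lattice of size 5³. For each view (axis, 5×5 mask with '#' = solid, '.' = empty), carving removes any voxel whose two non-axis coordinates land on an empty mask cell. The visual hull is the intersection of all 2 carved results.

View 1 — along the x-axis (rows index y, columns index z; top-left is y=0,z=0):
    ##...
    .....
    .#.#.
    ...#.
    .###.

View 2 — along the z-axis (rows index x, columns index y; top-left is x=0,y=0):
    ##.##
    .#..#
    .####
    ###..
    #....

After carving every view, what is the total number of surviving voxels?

initial block: 5^3 = 125
step 1: project along x, AND mask (8/25) → |grid| = 40
step 2: project along z, AND mask (14/25) → |grid| = 21

21 voxels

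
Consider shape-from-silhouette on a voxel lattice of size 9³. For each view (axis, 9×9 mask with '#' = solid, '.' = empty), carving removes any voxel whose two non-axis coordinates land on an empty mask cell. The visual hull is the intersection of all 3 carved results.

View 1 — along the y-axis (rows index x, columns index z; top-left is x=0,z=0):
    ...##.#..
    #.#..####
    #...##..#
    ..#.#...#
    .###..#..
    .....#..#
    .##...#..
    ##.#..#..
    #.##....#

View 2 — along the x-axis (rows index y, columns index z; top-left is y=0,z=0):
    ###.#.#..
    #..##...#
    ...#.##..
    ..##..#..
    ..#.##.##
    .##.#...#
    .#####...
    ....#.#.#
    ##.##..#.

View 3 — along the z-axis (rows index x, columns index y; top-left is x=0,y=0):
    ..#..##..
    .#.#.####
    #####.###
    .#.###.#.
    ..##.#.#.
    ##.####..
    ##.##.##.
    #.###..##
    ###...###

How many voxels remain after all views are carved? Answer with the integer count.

initial block: 9^3 = 729
[1] y-view keeps 33 columns → grid now 297
[2] x-view keeps 37 columns → grid now 141
[3] z-view keeps 50 columns → grid now 87

voxel count = 87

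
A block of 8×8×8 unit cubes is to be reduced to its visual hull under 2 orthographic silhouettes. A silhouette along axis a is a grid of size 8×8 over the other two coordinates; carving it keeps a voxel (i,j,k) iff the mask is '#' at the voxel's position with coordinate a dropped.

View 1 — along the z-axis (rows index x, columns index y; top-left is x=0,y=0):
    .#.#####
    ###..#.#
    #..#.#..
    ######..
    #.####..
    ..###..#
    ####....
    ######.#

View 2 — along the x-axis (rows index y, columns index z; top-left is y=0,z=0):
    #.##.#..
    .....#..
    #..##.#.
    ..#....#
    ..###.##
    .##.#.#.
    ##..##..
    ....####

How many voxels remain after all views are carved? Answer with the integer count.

|visual hull| = 136

initial block: 8^3 = 512
step 1: project along z, AND mask (40/64) → |grid| = 320
step 2: project along x, AND mask (28/64) → |grid| = 136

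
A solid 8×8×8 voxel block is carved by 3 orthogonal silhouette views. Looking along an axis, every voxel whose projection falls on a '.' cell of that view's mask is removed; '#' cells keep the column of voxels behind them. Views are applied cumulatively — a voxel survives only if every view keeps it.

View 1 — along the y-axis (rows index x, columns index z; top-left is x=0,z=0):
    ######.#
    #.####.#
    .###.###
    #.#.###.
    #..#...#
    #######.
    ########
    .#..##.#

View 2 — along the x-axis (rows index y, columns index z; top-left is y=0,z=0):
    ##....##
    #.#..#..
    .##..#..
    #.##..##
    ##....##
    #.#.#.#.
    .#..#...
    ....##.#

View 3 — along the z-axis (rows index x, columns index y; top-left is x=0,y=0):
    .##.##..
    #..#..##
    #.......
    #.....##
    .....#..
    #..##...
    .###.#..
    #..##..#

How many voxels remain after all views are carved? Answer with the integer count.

64 voxels

start: 8×8×8 = 512 voxels
[1] y-view keeps 46 columns → grid now 368
[2] x-view keeps 28 columns → grid now 159
[3] z-view keeps 24 columns → grid now 64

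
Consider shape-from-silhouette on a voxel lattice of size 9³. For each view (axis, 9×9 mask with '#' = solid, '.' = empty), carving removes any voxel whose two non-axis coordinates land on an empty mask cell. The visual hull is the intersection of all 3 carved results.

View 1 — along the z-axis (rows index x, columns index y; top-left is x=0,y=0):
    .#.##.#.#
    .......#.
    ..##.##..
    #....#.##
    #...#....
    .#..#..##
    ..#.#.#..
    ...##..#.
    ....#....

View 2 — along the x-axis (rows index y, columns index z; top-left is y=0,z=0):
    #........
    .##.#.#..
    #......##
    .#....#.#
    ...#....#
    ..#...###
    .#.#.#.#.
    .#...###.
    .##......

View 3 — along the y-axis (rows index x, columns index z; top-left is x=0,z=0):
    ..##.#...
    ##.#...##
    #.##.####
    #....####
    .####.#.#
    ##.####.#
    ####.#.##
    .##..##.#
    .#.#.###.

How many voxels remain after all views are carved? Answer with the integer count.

initial block: 9^3 = 729
V1 z: intersect with XY mask (27 set) -- 243 left
V2 x: intersect with YZ mask (27 set) -- 79 left
V3 y: intersect with XZ mask (50 set) -- 54 left

|visual hull| = 54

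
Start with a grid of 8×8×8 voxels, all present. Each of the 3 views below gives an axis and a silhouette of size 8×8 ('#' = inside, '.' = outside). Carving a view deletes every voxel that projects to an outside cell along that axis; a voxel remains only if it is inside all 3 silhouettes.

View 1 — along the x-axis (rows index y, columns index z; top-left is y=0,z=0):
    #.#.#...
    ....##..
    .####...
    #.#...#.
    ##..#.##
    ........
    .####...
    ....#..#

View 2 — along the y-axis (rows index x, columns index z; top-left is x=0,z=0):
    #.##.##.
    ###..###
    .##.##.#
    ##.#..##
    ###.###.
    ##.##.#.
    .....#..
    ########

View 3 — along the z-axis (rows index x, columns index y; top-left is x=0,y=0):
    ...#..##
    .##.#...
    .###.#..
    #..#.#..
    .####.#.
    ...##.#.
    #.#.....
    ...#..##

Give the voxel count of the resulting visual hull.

voxel count = 54

initial block: 8^3 = 512
V1 x: intersect with YZ mask (23 set) -- 184 left
V2 y: intersect with XZ mask (41 set) -- 114 left
V3 z: intersect with XY mask (26 set) -- 54 left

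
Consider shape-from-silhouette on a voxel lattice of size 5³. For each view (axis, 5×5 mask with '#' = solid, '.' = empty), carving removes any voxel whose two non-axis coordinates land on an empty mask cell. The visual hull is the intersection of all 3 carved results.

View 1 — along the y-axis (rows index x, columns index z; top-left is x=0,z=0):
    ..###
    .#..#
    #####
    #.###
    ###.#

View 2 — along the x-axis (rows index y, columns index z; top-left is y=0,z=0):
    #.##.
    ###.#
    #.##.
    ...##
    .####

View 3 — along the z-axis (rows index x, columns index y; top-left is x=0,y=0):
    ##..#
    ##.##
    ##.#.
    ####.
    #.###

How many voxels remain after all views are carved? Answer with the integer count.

40 voxels

full grid |V| = 125
[1] y-view keeps 18 columns → grid now 90
[2] x-view keeps 16 columns → grid now 58
[3] z-view keeps 18 columns → grid now 40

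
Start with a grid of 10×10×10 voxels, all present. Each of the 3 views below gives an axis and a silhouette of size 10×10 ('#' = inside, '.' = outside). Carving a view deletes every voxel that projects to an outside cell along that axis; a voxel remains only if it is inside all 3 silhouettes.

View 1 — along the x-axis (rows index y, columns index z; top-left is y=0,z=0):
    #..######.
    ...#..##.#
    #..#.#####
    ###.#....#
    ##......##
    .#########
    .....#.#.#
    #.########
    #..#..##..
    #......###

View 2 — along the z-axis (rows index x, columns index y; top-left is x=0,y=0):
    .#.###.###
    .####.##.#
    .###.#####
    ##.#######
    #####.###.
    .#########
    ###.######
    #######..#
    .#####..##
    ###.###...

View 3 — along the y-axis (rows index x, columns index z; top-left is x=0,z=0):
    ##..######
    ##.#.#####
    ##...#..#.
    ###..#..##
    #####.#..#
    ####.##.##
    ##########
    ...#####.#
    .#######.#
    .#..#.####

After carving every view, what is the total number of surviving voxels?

304 voxels

start: 10×10×10 = 1000 voxels
step 1: project along x, AND mask (56/100) → |grid| = 560
step 2: project along z, AND mask (78/100) → |grid| = 426
step 3: project along y, AND mask (71/100) → |grid| = 304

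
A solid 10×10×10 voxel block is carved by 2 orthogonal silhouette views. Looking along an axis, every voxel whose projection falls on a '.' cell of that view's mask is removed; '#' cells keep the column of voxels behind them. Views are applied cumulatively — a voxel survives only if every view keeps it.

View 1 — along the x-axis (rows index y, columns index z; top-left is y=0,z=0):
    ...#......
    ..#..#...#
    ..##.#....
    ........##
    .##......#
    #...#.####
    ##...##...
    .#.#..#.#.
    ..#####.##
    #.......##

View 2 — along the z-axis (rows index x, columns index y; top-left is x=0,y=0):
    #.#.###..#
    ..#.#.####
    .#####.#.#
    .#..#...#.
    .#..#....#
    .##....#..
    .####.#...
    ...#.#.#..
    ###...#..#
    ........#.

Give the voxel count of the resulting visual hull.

before carving: 1000 voxels (10×10×10)
step 1: project along x, AND mask (36/100) → |grid| = 360
step 2: project along z, AND mask (42/100) → |grid| = 148

remaining voxels: 148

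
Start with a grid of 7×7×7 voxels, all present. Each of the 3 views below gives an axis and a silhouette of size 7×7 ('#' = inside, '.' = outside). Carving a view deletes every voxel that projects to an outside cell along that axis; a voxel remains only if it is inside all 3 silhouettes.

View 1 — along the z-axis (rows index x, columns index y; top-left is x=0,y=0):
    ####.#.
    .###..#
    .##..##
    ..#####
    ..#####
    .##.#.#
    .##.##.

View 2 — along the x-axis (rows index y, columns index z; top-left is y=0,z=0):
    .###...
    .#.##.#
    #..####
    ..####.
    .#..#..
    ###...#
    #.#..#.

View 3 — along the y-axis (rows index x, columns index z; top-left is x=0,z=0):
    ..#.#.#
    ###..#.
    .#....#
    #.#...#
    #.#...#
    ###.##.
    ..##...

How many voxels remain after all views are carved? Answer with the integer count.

voxel count = 51

full grid |V| = 343
V1 z: intersect with XY mask (31 set) -- 217 left
V2 x: intersect with YZ mask (25 set) -- 117 left
V3 y: intersect with XZ mask (22 set) -- 51 left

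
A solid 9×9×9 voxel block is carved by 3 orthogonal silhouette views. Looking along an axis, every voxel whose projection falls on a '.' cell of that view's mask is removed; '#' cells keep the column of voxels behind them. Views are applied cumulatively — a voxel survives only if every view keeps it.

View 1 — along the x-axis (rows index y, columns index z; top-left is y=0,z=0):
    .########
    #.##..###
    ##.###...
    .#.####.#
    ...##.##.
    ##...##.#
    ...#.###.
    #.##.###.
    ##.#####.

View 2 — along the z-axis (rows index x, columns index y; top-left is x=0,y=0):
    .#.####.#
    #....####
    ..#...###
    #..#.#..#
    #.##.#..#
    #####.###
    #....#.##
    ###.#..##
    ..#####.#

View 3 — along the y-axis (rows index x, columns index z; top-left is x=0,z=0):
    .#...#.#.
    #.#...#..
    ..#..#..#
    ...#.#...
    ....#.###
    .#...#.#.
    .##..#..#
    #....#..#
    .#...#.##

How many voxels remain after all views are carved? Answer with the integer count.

voxel count = 97

initial block: 9^3 = 729
step 1: project along x, AND mask (51/81) → |grid| = 459
step 2: project along z, AND mask (48/81) → |grid| = 280
step 3: project along y, AND mask (29/81) → |grid| = 97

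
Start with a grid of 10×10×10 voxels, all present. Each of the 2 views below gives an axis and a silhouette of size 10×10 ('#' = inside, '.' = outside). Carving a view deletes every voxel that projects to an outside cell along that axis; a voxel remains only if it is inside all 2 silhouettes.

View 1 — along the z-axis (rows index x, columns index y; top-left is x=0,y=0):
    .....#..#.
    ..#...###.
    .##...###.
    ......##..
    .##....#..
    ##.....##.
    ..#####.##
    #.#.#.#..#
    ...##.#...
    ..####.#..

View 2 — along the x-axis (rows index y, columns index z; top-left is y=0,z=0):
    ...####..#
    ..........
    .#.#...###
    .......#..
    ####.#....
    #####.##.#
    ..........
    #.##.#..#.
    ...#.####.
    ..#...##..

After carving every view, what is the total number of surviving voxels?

full grid |V| = 1000
V1 z: intersect with XY mask (40 set) -- 400 left
V2 x: intersect with YZ mask (37 set) -- 148 left

|visual hull| = 148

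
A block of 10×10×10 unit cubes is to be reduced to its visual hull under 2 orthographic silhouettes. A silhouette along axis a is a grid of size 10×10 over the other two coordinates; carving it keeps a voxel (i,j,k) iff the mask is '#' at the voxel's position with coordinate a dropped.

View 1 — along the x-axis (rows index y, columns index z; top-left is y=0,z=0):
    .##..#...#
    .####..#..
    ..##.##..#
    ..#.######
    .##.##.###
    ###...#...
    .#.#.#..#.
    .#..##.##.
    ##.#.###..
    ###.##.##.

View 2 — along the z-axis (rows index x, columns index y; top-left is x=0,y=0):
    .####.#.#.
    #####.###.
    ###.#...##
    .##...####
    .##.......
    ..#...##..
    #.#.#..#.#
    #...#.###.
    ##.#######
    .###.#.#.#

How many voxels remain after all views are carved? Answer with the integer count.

full grid |V| = 1000
step 1: project along x, AND mask (54/100) → |grid| = 540
step 2: project along z, AND mask (56/100) → |grid| = 303

voxel count = 303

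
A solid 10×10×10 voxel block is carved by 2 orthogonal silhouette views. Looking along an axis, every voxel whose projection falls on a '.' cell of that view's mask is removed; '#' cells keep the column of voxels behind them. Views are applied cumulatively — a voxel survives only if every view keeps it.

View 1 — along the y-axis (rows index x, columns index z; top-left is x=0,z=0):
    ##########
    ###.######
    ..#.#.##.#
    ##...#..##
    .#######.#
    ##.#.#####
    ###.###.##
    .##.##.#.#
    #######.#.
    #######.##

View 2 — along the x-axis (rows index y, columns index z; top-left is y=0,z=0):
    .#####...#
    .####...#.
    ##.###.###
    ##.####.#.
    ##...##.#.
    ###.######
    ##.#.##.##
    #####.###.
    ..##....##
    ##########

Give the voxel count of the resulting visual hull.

remaining voxels: 526

full grid |V| = 1000
after view 1 [y-axis, 76 of 100 cells solid] → remaining = 760
after view 2 [x-axis, 69 of 100 cells solid] → remaining = 526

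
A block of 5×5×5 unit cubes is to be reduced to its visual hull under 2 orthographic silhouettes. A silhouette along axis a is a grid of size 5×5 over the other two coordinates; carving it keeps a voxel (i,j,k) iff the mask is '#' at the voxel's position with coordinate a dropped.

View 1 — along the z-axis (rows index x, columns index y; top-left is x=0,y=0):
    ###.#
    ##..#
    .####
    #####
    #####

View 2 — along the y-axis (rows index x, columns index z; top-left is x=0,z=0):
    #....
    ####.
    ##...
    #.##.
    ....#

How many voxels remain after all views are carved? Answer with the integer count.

remaining voxels: 44

initial block: 5^3 = 125
V1 z: intersect with XY mask (21 set) -- 105 left
V2 y: intersect with XZ mask (11 set) -- 44 left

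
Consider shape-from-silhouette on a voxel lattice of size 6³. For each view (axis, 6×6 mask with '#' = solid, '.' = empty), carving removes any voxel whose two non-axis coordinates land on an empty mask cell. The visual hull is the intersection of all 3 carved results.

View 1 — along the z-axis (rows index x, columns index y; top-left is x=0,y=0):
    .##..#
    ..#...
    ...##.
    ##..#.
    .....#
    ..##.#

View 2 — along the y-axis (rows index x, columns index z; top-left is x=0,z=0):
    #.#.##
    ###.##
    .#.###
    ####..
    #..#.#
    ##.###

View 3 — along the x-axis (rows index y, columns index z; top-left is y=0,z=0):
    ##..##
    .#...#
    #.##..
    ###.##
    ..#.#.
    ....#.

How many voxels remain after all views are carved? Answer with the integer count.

before carving: 216 voxels (6×6×6)
step 1: project along z, AND mask (13/36) → |grid| = 78
step 2: project along y, AND mask (25/36) → |grid| = 55
step 3: project along x, AND mask (17/36) → |grid| = 21

|visual hull| = 21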